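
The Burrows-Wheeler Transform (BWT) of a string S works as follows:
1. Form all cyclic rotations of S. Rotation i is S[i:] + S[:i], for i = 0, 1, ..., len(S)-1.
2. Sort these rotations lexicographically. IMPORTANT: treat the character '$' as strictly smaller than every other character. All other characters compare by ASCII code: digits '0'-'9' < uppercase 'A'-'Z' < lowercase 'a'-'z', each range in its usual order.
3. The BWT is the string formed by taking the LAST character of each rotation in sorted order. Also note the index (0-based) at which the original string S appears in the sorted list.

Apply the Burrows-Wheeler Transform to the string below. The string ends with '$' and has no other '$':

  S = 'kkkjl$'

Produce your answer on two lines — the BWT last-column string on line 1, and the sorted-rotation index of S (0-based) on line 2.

All 6 rotations (rotation i = S[i:]+S[:i]):
  rot[0] = kkkjl$
  rot[1] = kkjl$k
  rot[2] = kjl$kk
  rot[3] = jl$kkk
  rot[4] = l$kkkj
  rot[5] = $kkkjl
Sorted (with $ < everything):
  sorted[0] = $kkkjl  (last char: 'l')
  sorted[1] = jl$kkk  (last char: 'k')
  sorted[2] = kjl$kk  (last char: 'k')
  sorted[3] = kkjl$k  (last char: 'k')
  sorted[4] = kkkjl$  (last char: '$')
  sorted[5] = l$kkkj  (last char: 'j')
Last column: lkkk$j
Original string S is at sorted index 4

Answer: lkkk$j
4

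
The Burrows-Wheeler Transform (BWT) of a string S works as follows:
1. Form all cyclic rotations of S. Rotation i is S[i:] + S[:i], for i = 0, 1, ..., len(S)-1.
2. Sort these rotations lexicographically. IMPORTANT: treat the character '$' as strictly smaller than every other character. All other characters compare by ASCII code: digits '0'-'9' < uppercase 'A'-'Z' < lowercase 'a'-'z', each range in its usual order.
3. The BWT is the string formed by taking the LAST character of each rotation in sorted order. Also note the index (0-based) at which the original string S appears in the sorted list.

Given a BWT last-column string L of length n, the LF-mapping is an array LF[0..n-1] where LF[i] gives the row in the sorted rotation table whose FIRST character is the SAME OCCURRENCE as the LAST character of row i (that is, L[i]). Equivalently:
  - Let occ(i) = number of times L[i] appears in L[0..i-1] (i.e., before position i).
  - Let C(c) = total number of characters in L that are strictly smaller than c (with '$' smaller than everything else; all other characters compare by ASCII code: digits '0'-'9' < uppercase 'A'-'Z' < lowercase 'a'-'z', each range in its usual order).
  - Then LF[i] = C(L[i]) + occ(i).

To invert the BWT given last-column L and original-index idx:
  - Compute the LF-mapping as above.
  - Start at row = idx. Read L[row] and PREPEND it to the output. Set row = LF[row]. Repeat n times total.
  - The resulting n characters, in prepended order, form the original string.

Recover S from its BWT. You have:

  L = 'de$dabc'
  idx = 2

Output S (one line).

LF mapping: 4 6 0 5 1 2 3
Walk LF starting at row 2, prepending L[row]:
  step 1: row=2, L[2]='$', prepend. Next row=LF[2]=0
  step 2: row=0, L[0]='d', prepend. Next row=LF[0]=4
  step 3: row=4, L[4]='a', prepend. Next row=LF[4]=1
  step 4: row=1, L[1]='e', prepend. Next row=LF[1]=6
  step 5: row=6, L[6]='c', prepend. Next row=LF[6]=3
  step 6: row=3, L[3]='d', prepend. Next row=LF[3]=5
  step 7: row=5, L[5]='b', prepend. Next row=LF[5]=2
Reversed output: bdcead$

Answer: bdcead$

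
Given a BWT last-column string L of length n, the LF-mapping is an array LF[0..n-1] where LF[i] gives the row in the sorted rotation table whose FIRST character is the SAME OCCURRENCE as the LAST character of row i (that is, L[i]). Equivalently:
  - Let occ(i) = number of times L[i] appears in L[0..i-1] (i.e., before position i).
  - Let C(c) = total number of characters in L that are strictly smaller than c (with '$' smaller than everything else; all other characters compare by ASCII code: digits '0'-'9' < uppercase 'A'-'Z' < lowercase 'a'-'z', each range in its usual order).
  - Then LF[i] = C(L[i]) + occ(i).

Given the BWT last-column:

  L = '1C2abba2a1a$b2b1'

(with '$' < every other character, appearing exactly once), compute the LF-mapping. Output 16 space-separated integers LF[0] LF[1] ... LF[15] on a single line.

Char counts: '$':1, '1':3, '2':3, 'C':1, 'a':4, 'b':4
C (first-col start): C('$')=0, C('1')=1, C('2')=4, C('C')=7, C('a')=8, C('b')=12
L[0]='1': occ=0, LF[0]=C('1')+0=1+0=1
L[1]='C': occ=0, LF[1]=C('C')+0=7+0=7
L[2]='2': occ=0, LF[2]=C('2')+0=4+0=4
L[3]='a': occ=0, LF[3]=C('a')+0=8+0=8
L[4]='b': occ=0, LF[4]=C('b')+0=12+0=12
L[5]='b': occ=1, LF[5]=C('b')+1=12+1=13
L[6]='a': occ=1, LF[6]=C('a')+1=8+1=9
L[7]='2': occ=1, LF[7]=C('2')+1=4+1=5
L[8]='a': occ=2, LF[8]=C('a')+2=8+2=10
L[9]='1': occ=1, LF[9]=C('1')+1=1+1=2
L[10]='a': occ=3, LF[10]=C('a')+3=8+3=11
L[11]='$': occ=0, LF[11]=C('$')+0=0+0=0
L[12]='b': occ=2, LF[12]=C('b')+2=12+2=14
L[13]='2': occ=2, LF[13]=C('2')+2=4+2=6
L[14]='b': occ=3, LF[14]=C('b')+3=12+3=15
L[15]='1': occ=2, LF[15]=C('1')+2=1+2=3

Answer: 1 7 4 8 12 13 9 5 10 2 11 0 14 6 15 3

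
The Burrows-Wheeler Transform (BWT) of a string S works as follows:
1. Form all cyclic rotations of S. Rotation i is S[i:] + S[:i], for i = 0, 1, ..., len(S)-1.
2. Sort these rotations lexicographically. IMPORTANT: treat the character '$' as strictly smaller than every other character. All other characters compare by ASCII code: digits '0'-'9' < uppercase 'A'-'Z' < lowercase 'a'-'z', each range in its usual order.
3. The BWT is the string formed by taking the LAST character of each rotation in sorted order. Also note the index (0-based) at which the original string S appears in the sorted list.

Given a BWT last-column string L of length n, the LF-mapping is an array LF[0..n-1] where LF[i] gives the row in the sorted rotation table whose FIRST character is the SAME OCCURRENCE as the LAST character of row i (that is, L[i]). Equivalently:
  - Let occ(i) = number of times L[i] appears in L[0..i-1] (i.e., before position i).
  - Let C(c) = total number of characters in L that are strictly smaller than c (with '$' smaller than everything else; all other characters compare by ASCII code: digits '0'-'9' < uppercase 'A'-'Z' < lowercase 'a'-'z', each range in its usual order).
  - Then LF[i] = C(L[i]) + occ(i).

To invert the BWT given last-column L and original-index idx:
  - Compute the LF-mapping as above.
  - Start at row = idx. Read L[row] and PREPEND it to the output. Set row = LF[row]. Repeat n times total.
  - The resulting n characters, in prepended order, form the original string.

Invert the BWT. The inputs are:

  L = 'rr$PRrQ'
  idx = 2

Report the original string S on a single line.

LF mapping: 4 5 0 1 3 6 2
Walk LF starting at row 2, prepending L[row]:
  step 1: row=2, L[2]='$', prepend. Next row=LF[2]=0
  step 2: row=0, L[0]='r', prepend. Next row=LF[0]=4
  step 3: row=4, L[4]='R', prepend. Next row=LF[4]=3
  step 4: row=3, L[3]='P', prepend. Next row=LF[3]=1
  step 5: row=1, L[1]='r', prepend. Next row=LF[1]=5
  step 6: row=5, L[5]='r', prepend. Next row=LF[5]=6
  step 7: row=6, L[6]='Q', prepend. Next row=LF[6]=2
Reversed output: QrrPRr$

Answer: QrrPRr$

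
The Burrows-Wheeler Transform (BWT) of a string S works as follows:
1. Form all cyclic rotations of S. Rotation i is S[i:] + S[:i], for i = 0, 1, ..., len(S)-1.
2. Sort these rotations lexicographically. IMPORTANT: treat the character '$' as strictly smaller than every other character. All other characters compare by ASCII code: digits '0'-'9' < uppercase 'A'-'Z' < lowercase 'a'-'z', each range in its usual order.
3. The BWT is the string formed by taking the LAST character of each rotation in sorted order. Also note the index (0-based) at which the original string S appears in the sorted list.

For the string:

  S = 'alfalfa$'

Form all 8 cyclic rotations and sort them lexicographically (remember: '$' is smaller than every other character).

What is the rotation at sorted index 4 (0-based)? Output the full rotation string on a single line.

Answer: fa$alfal

Derivation:
All 8 rotations (rotation i = S[i:]+S[:i]):
  rot[0] = alfalfa$
  rot[1] = lfalfa$a
  rot[2] = falfa$al
  rot[3] = alfa$alf
  rot[4] = lfa$alfa
  rot[5] = fa$alfal
  rot[6] = a$alfalf
  rot[7] = $alfalfa
Sorted (with $ < everything):
  sorted[0] = $alfalfa
  sorted[1] = a$alfalf
  sorted[2] = alfa$alf
  sorted[3] = alfalfa$
  sorted[4] = fa$alfal
  sorted[5] = falfa$al
  sorted[6] = lfa$alfa
  sorted[7] = lfalfa$a
sorted[4] = fa$alfal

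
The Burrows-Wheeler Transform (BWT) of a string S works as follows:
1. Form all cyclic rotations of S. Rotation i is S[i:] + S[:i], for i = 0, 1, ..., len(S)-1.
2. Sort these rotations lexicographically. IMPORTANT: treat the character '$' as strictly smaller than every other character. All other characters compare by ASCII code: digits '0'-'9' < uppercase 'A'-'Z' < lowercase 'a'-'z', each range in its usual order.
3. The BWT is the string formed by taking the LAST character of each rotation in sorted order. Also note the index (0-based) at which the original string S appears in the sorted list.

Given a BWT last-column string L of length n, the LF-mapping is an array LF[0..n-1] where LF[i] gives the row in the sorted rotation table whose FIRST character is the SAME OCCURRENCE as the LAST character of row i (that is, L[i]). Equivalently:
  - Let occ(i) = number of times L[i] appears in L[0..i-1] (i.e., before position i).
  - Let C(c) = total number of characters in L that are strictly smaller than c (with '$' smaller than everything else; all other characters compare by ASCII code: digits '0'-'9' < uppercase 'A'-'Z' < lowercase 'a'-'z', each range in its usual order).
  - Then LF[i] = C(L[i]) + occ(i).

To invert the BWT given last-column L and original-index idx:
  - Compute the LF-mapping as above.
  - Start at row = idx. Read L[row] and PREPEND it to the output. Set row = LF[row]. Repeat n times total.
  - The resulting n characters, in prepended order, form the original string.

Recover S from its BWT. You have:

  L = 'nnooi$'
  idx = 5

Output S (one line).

LF mapping: 2 3 4 5 1 0
Walk LF starting at row 5, prepending L[row]:
  step 1: row=5, L[5]='$', prepend. Next row=LF[5]=0
  step 2: row=0, L[0]='n', prepend. Next row=LF[0]=2
  step 3: row=2, L[2]='o', prepend. Next row=LF[2]=4
  step 4: row=4, L[4]='i', prepend. Next row=LF[4]=1
  step 5: row=1, L[1]='n', prepend. Next row=LF[1]=3
  step 6: row=3, L[3]='o', prepend. Next row=LF[3]=5
Reversed output: onion$

Answer: onion$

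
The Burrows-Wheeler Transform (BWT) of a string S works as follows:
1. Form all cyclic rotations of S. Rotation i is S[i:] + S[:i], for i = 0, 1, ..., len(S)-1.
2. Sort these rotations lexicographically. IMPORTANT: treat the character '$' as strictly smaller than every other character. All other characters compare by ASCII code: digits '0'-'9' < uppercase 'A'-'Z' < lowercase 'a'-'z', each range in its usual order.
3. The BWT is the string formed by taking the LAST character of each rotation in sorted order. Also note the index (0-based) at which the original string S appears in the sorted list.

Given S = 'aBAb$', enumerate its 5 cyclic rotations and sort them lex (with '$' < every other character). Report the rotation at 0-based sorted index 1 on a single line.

All 5 rotations (rotation i = S[i:]+S[:i]):
  rot[0] = aBAb$
  rot[1] = BAb$a
  rot[2] = Ab$aB
  rot[3] = b$aBA
  rot[4] = $aBAb
Sorted (with $ < everything):
  sorted[0] = $aBAb
  sorted[1] = Ab$aB
  sorted[2] = BAb$a
  sorted[3] = aBAb$
  sorted[4] = b$aBA
sorted[1] = Ab$aB

Answer: Ab$aB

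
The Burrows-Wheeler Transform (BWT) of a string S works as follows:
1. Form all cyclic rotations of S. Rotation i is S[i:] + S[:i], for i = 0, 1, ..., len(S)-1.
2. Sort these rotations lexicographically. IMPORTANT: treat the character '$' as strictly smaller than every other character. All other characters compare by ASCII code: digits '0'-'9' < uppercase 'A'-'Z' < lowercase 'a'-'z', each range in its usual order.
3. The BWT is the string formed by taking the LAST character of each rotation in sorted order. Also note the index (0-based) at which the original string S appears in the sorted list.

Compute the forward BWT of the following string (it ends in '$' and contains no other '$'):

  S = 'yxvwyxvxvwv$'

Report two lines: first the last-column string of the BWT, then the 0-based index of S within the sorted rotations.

Answer: vwxxxvvvyy$w
10

Derivation:
All 12 rotations (rotation i = S[i:]+S[:i]):
  rot[0] = yxvwyxvxvwv$
  rot[1] = xvwyxvxvwv$y
  rot[2] = vwyxvxvwv$yx
  rot[3] = wyxvxvwv$yxv
  rot[4] = yxvxvwv$yxvw
  rot[5] = xvxvwv$yxvwy
  rot[6] = vxvwv$yxvwyx
  rot[7] = xvwv$yxvwyxv
  rot[8] = vwv$yxvwyxvx
  rot[9] = wv$yxvwyxvxv
  rot[10] = v$yxvwyxvxvw
  rot[11] = $yxvwyxvxvwv
Sorted (with $ < everything):
  sorted[0] = $yxvwyxvxvwv  (last char: 'v')
  sorted[1] = v$yxvwyxvxvw  (last char: 'w')
  sorted[2] = vwv$yxvwyxvx  (last char: 'x')
  sorted[3] = vwyxvxvwv$yx  (last char: 'x')
  sorted[4] = vxvwv$yxvwyx  (last char: 'x')
  sorted[5] = wv$yxvwyxvxv  (last char: 'v')
  sorted[6] = wyxvxvwv$yxv  (last char: 'v')
  sorted[7] = xvwv$yxvwyxv  (last char: 'v')
  sorted[8] = xvwyxvxvwv$y  (last char: 'y')
  sorted[9] = xvxvwv$yxvwy  (last char: 'y')
  sorted[10] = yxvwyxvxvwv$  (last char: '$')
  sorted[11] = yxvxvwv$yxvw  (last char: 'w')
Last column: vwxxxvvvyy$w
Original string S is at sorted index 10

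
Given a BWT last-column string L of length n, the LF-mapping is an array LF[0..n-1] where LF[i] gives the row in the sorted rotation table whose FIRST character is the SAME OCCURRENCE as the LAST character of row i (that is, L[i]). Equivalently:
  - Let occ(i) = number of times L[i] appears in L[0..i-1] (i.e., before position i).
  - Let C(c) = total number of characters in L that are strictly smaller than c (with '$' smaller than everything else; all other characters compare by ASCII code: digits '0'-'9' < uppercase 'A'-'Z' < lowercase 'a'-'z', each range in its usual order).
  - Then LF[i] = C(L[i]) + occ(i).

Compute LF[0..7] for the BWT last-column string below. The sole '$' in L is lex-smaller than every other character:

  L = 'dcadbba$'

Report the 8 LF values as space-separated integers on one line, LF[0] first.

Char counts: '$':1, 'a':2, 'b':2, 'c':1, 'd':2
C (first-col start): C('$')=0, C('a')=1, C('b')=3, C('c')=5, C('d')=6
L[0]='d': occ=0, LF[0]=C('d')+0=6+0=6
L[1]='c': occ=0, LF[1]=C('c')+0=5+0=5
L[2]='a': occ=0, LF[2]=C('a')+0=1+0=1
L[3]='d': occ=1, LF[3]=C('d')+1=6+1=7
L[4]='b': occ=0, LF[4]=C('b')+0=3+0=3
L[5]='b': occ=1, LF[5]=C('b')+1=3+1=4
L[6]='a': occ=1, LF[6]=C('a')+1=1+1=2
L[7]='$': occ=0, LF[7]=C('$')+0=0+0=0

Answer: 6 5 1 7 3 4 2 0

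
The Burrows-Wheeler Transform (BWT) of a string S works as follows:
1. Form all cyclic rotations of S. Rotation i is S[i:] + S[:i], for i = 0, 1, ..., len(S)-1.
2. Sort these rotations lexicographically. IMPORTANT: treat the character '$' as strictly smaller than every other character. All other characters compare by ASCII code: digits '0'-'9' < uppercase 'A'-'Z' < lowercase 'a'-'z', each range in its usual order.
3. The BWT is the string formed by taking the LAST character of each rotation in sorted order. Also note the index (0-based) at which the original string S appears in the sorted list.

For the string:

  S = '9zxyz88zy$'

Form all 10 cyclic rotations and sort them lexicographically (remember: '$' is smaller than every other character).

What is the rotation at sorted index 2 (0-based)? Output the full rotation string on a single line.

Answer: 8zy$9zxyz8

Derivation:
All 10 rotations (rotation i = S[i:]+S[:i]):
  rot[0] = 9zxyz88zy$
  rot[1] = zxyz88zy$9
  rot[2] = xyz88zy$9z
  rot[3] = yz88zy$9zx
  rot[4] = z88zy$9zxy
  rot[5] = 88zy$9zxyz
  rot[6] = 8zy$9zxyz8
  rot[7] = zy$9zxyz88
  rot[8] = y$9zxyz88z
  rot[9] = $9zxyz88zy
Sorted (with $ < everything):
  sorted[0] = $9zxyz88zy
  sorted[1] = 88zy$9zxyz
  sorted[2] = 8zy$9zxyz8
  sorted[3] = 9zxyz88zy$
  sorted[4] = xyz88zy$9z
  sorted[5] = y$9zxyz88z
  sorted[6] = yz88zy$9zx
  sorted[7] = z88zy$9zxy
  sorted[8] = zxyz88zy$9
  sorted[9] = zy$9zxyz88
sorted[2] = 8zy$9zxyz8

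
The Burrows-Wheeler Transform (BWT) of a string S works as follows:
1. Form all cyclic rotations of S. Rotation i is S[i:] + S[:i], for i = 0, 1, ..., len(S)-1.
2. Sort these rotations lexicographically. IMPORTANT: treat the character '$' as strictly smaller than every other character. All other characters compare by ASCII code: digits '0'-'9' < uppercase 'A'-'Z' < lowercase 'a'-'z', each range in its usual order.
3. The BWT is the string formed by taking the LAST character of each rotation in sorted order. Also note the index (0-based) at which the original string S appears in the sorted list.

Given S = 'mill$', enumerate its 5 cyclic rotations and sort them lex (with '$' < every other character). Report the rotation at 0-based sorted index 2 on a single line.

Answer: l$mil

Derivation:
All 5 rotations (rotation i = S[i:]+S[:i]):
  rot[0] = mill$
  rot[1] = ill$m
  rot[2] = ll$mi
  rot[3] = l$mil
  rot[4] = $mill
Sorted (with $ < everything):
  sorted[0] = $mill
  sorted[1] = ill$m
  sorted[2] = l$mil
  sorted[3] = ll$mi
  sorted[4] = mill$
sorted[2] = l$mil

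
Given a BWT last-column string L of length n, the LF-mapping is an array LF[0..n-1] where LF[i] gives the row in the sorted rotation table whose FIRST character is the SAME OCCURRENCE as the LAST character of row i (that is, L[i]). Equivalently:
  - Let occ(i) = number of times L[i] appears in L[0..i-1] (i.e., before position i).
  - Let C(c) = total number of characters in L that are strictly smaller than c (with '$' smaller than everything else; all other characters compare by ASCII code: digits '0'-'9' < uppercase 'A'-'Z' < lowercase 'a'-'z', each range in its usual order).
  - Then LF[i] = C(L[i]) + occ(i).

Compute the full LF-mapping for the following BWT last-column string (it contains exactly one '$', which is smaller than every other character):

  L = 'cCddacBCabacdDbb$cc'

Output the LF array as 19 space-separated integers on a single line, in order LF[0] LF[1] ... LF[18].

Char counts: '$':1, 'B':1, 'C':2, 'D':1, 'a':3, 'b':3, 'c':5, 'd':3
C (first-col start): C('$')=0, C('B')=1, C('C')=2, C('D')=4, C('a')=5, C('b')=8, C('c')=11, C('d')=16
L[0]='c': occ=0, LF[0]=C('c')+0=11+0=11
L[1]='C': occ=0, LF[1]=C('C')+0=2+0=2
L[2]='d': occ=0, LF[2]=C('d')+0=16+0=16
L[3]='d': occ=1, LF[3]=C('d')+1=16+1=17
L[4]='a': occ=0, LF[4]=C('a')+0=5+0=5
L[5]='c': occ=1, LF[5]=C('c')+1=11+1=12
L[6]='B': occ=0, LF[6]=C('B')+0=1+0=1
L[7]='C': occ=1, LF[7]=C('C')+1=2+1=3
L[8]='a': occ=1, LF[8]=C('a')+1=5+1=6
L[9]='b': occ=0, LF[9]=C('b')+0=8+0=8
L[10]='a': occ=2, LF[10]=C('a')+2=5+2=7
L[11]='c': occ=2, LF[11]=C('c')+2=11+2=13
L[12]='d': occ=2, LF[12]=C('d')+2=16+2=18
L[13]='D': occ=0, LF[13]=C('D')+0=4+0=4
L[14]='b': occ=1, LF[14]=C('b')+1=8+1=9
L[15]='b': occ=2, LF[15]=C('b')+2=8+2=10
L[16]='$': occ=0, LF[16]=C('$')+0=0+0=0
L[17]='c': occ=3, LF[17]=C('c')+3=11+3=14
L[18]='c': occ=4, LF[18]=C('c')+4=11+4=15

Answer: 11 2 16 17 5 12 1 3 6 8 7 13 18 4 9 10 0 14 15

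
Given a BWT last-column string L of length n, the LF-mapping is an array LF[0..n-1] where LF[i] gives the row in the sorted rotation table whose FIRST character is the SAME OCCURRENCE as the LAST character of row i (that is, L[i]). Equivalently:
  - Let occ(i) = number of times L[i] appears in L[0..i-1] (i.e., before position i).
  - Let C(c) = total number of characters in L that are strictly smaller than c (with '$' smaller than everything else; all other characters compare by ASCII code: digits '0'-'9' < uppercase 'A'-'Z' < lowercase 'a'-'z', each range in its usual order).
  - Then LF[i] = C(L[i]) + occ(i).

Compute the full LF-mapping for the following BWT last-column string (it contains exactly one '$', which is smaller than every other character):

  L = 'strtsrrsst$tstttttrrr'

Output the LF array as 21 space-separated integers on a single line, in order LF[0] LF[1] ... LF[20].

Answer: 7 12 1 13 8 2 3 9 10 14 0 15 11 16 17 18 19 20 4 5 6

Derivation:
Char counts: '$':1, 'r':6, 's':5, 't':9
C (first-col start): C('$')=0, C('r')=1, C('s')=7, C('t')=12
L[0]='s': occ=0, LF[0]=C('s')+0=7+0=7
L[1]='t': occ=0, LF[1]=C('t')+0=12+0=12
L[2]='r': occ=0, LF[2]=C('r')+0=1+0=1
L[3]='t': occ=1, LF[3]=C('t')+1=12+1=13
L[4]='s': occ=1, LF[4]=C('s')+1=7+1=8
L[5]='r': occ=1, LF[5]=C('r')+1=1+1=2
L[6]='r': occ=2, LF[6]=C('r')+2=1+2=3
L[7]='s': occ=2, LF[7]=C('s')+2=7+2=9
L[8]='s': occ=3, LF[8]=C('s')+3=7+3=10
L[9]='t': occ=2, LF[9]=C('t')+2=12+2=14
L[10]='$': occ=0, LF[10]=C('$')+0=0+0=0
L[11]='t': occ=3, LF[11]=C('t')+3=12+3=15
L[12]='s': occ=4, LF[12]=C('s')+4=7+4=11
L[13]='t': occ=4, LF[13]=C('t')+4=12+4=16
L[14]='t': occ=5, LF[14]=C('t')+5=12+5=17
L[15]='t': occ=6, LF[15]=C('t')+6=12+6=18
L[16]='t': occ=7, LF[16]=C('t')+7=12+7=19
L[17]='t': occ=8, LF[17]=C('t')+8=12+8=20
L[18]='r': occ=3, LF[18]=C('r')+3=1+3=4
L[19]='r': occ=4, LF[19]=C('r')+4=1+4=5
L[20]='r': occ=5, LF[20]=C('r')+5=1+5=6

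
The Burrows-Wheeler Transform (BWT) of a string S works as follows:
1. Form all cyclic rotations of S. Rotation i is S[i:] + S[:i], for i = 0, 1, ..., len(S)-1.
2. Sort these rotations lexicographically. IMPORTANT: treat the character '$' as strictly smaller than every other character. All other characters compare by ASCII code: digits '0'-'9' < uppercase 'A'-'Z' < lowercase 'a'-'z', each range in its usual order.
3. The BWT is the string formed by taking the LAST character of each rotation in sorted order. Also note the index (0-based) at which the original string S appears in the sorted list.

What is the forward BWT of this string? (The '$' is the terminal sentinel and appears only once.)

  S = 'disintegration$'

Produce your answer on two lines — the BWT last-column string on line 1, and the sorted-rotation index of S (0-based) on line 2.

Answer: nr$testdoiigina
2

Derivation:
All 15 rotations (rotation i = S[i:]+S[:i]):
  rot[0] = disintegration$
  rot[1] = isintegration$d
  rot[2] = sintegration$di
  rot[3] = integration$dis
  rot[4] = ntegration$disi
  rot[5] = tegration$disin
  rot[6] = egration$disint
  rot[7] = gration$disinte
  rot[8] = ration$disinteg
  rot[9] = ation$disintegr
  rot[10] = tion$disintegra
  rot[11] = ion$disintegrat
  rot[12] = on$disintegrati
  rot[13] = n$disintegratio
  rot[14] = $disintegration
Sorted (with $ < everything):
  sorted[0] = $disintegration  (last char: 'n')
  sorted[1] = ation$disintegr  (last char: 'r')
  sorted[2] = disintegration$  (last char: '$')
  sorted[3] = egration$disint  (last char: 't')
  sorted[4] = gration$disinte  (last char: 'e')
  sorted[5] = integration$dis  (last char: 's')
  sorted[6] = ion$disintegrat  (last char: 't')
  sorted[7] = isintegration$d  (last char: 'd')
  sorted[8] = n$disintegratio  (last char: 'o')
  sorted[9] = ntegration$disi  (last char: 'i')
  sorted[10] = on$disintegrati  (last char: 'i')
  sorted[11] = ration$disinteg  (last char: 'g')
  sorted[12] = sintegration$di  (last char: 'i')
  sorted[13] = tegration$disin  (last char: 'n')
  sorted[14] = tion$disintegra  (last char: 'a')
Last column: nr$testdoiigina
Original string S is at sorted index 2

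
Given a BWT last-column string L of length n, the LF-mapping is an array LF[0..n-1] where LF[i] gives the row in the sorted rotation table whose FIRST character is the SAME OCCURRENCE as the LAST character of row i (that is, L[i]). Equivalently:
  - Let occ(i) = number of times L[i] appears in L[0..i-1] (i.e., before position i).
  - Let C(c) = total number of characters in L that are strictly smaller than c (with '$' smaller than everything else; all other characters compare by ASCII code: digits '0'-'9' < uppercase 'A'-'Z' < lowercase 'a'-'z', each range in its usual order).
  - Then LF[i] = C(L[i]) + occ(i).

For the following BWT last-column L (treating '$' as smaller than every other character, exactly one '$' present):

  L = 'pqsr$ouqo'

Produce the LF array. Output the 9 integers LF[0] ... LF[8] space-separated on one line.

Char counts: '$':1, 'o':2, 'p':1, 'q':2, 'r':1, 's':1, 'u':1
C (first-col start): C('$')=0, C('o')=1, C('p')=3, C('q')=4, C('r')=6, C('s')=7, C('u')=8
L[0]='p': occ=0, LF[0]=C('p')+0=3+0=3
L[1]='q': occ=0, LF[1]=C('q')+0=4+0=4
L[2]='s': occ=0, LF[2]=C('s')+0=7+0=7
L[3]='r': occ=0, LF[3]=C('r')+0=6+0=6
L[4]='$': occ=0, LF[4]=C('$')+0=0+0=0
L[5]='o': occ=0, LF[5]=C('o')+0=1+0=1
L[6]='u': occ=0, LF[6]=C('u')+0=8+0=8
L[7]='q': occ=1, LF[7]=C('q')+1=4+1=5
L[8]='o': occ=1, LF[8]=C('o')+1=1+1=2

Answer: 3 4 7 6 0 1 8 5 2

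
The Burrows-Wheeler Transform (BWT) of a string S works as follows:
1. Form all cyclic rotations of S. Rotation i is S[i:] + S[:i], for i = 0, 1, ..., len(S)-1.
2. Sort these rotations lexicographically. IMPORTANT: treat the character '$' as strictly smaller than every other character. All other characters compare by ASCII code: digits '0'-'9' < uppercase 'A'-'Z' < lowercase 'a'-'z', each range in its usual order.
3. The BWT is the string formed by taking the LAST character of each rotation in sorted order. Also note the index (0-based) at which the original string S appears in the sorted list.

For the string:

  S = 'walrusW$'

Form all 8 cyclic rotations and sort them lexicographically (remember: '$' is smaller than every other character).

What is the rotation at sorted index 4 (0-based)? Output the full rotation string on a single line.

All 8 rotations (rotation i = S[i:]+S[:i]):
  rot[0] = walrusW$
  rot[1] = alrusW$w
  rot[2] = lrusW$wa
  rot[3] = rusW$wal
  rot[4] = usW$walr
  rot[5] = sW$walru
  rot[6] = W$walrus
  rot[7] = $walrusW
Sorted (with $ < everything):
  sorted[0] = $walrusW
  sorted[1] = W$walrus
  sorted[2] = alrusW$w
  sorted[3] = lrusW$wa
  sorted[4] = rusW$wal
  sorted[5] = sW$walru
  sorted[6] = usW$walr
  sorted[7] = walrusW$
sorted[4] = rusW$wal

Answer: rusW$wal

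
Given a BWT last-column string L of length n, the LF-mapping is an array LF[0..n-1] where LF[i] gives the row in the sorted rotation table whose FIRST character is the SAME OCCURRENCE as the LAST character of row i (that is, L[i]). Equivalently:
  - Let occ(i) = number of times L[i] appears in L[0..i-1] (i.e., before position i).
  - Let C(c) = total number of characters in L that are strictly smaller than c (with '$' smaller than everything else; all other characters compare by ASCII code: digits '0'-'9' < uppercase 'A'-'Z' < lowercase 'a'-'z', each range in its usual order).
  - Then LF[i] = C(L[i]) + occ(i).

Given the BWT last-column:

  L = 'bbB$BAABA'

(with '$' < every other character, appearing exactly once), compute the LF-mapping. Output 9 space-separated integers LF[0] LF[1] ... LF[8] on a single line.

Char counts: '$':1, 'A':3, 'B':3, 'b':2
C (first-col start): C('$')=0, C('A')=1, C('B')=4, C('b')=7
L[0]='b': occ=0, LF[0]=C('b')+0=7+0=7
L[1]='b': occ=1, LF[1]=C('b')+1=7+1=8
L[2]='B': occ=0, LF[2]=C('B')+0=4+0=4
L[3]='$': occ=0, LF[3]=C('$')+0=0+0=0
L[4]='B': occ=1, LF[4]=C('B')+1=4+1=5
L[5]='A': occ=0, LF[5]=C('A')+0=1+0=1
L[6]='A': occ=1, LF[6]=C('A')+1=1+1=2
L[7]='B': occ=2, LF[7]=C('B')+2=4+2=6
L[8]='A': occ=2, LF[8]=C('A')+2=1+2=3

Answer: 7 8 4 0 5 1 2 6 3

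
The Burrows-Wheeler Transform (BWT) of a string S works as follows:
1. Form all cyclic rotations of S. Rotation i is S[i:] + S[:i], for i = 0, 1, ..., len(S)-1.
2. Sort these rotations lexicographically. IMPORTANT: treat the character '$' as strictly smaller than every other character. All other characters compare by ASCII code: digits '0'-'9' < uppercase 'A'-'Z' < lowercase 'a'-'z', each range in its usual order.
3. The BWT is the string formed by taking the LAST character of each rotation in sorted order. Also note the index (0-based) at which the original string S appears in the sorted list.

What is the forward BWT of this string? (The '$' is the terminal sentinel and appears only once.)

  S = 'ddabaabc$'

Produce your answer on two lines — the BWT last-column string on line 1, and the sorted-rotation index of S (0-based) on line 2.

All 9 rotations (rotation i = S[i:]+S[:i]):
  rot[0] = ddabaabc$
  rot[1] = dabaabc$d
  rot[2] = abaabc$dd
  rot[3] = baabc$dda
  rot[4] = aabc$ddab
  rot[5] = abc$ddaba
  rot[6] = bc$ddabaa
  rot[7] = c$ddabaab
  rot[8] = $ddabaabc
Sorted (with $ < everything):
  sorted[0] = $ddabaabc  (last char: 'c')
  sorted[1] = aabc$ddab  (last char: 'b')
  sorted[2] = abaabc$dd  (last char: 'd')
  sorted[3] = abc$ddaba  (last char: 'a')
  sorted[4] = baabc$dda  (last char: 'a')
  sorted[5] = bc$ddabaa  (last char: 'a')
  sorted[6] = c$ddabaab  (last char: 'b')
  sorted[7] = dabaabc$d  (last char: 'd')
  sorted[8] = ddabaabc$  (last char: '$')
Last column: cbdaaabd$
Original string S is at sorted index 8

Answer: cbdaaabd$
8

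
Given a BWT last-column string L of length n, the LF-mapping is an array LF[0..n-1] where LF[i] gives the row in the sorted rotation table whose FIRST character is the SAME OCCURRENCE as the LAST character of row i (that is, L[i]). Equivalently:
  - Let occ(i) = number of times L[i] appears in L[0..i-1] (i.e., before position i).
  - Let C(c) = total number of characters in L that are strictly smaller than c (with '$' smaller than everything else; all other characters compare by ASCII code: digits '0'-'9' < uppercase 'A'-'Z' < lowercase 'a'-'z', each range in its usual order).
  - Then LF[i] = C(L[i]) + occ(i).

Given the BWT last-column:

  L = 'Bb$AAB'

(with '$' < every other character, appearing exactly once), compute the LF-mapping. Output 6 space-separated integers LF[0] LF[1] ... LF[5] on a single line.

Char counts: '$':1, 'A':2, 'B':2, 'b':1
C (first-col start): C('$')=0, C('A')=1, C('B')=3, C('b')=5
L[0]='B': occ=0, LF[0]=C('B')+0=3+0=3
L[1]='b': occ=0, LF[1]=C('b')+0=5+0=5
L[2]='$': occ=0, LF[2]=C('$')+0=0+0=0
L[3]='A': occ=0, LF[3]=C('A')+0=1+0=1
L[4]='A': occ=1, LF[4]=C('A')+1=1+1=2
L[5]='B': occ=1, LF[5]=C('B')+1=3+1=4

Answer: 3 5 0 1 2 4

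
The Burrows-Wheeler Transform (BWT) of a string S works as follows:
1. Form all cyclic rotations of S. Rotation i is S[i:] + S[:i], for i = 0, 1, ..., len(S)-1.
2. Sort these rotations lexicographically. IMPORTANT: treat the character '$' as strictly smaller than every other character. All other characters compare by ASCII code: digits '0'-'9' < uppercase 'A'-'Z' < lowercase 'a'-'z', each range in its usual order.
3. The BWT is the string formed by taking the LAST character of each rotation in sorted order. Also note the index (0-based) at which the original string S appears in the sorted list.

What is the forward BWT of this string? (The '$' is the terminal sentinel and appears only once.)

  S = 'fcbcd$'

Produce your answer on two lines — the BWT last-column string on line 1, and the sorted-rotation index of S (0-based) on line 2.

Answer: dcfbc$
5

Derivation:
All 6 rotations (rotation i = S[i:]+S[:i]):
  rot[0] = fcbcd$
  rot[1] = cbcd$f
  rot[2] = bcd$fc
  rot[3] = cd$fcb
  rot[4] = d$fcbc
  rot[5] = $fcbcd
Sorted (with $ < everything):
  sorted[0] = $fcbcd  (last char: 'd')
  sorted[1] = bcd$fc  (last char: 'c')
  sorted[2] = cbcd$f  (last char: 'f')
  sorted[3] = cd$fcb  (last char: 'b')
  sorted[4] = d$fcbc  (last char: 'c')
  sorted[5] = fcbcd$  (last char: '$')
Last column: dcfbc$
Original string S is at sorted index 5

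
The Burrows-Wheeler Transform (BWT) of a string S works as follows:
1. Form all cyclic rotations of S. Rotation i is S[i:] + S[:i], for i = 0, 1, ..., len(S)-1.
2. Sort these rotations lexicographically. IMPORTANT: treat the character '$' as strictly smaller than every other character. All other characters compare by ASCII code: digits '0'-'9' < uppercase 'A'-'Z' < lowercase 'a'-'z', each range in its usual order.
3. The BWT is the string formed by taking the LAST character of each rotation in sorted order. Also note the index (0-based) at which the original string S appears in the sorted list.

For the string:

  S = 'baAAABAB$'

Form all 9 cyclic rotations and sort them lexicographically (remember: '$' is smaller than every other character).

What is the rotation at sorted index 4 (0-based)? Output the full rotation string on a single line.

All 9 rotations (rotation i = S[i:]+S[:i]):
  rot[0] = baAAABAB$
  rot[1] = aAAABAB$b
  rot[2] = AAABAB$ba
  rot[3] = AABAB$baA
  rot[4] = ABAB$baAA
  rot[5] = BAB$baAAA
  rot[6] = AB$baAAAB
  rot[7] = B$baAAABA
  rot[8] = $baAAABAB
Sorted (with $ < everything):
  sorted[0] = $baAAABAB
  sorted[1] = AAABAB$ba
  sorted[2] = AABAB$baA
  sorted[3] = AB$baAAAB
  sorted[4] = ABAB$baAA
  sorted[5] = B$baAAABA
  sorted[6] = BAB$baAAA
  sorted[7] = aAAABAB$b
  sorted[8] = baAAABAB$
sorted[4] = ABAB$baAA

Answer: ABAB$baAA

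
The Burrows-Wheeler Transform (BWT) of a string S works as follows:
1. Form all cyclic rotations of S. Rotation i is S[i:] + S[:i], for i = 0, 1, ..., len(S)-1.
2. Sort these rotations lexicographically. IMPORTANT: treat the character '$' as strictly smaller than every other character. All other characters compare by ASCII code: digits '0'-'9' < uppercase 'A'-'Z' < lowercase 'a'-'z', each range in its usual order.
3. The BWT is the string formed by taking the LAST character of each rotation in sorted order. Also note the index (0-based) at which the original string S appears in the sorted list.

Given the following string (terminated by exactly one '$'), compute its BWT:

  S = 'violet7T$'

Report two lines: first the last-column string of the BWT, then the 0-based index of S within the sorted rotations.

Answer: Tt7lvoie$
8

Derivation:
All 9 rotations (rotation i = S[i:]+S[:i]):
  rot[0] = violet7T$
  rot[1] = iolet7T$v
  rot[2] = olet7T$vi
  rot[3] = let7T$vio
  rot[4] = et7T$viol
  rot[5] = t7T$viole
  rot[6] = 7T$violet
  rot[7] = T$violet7
  rot[8] = $violet7T
Sorted (with $ < everything):
  sorted[0] = $violet7T  (last char: 'T')
  sorted[1] = 7T$violet  (last char: 't')
  sorted[2] = T$violet7  (last char: '7')
  sorted[3] = et7T$viol  (last char: 'l')
  sorted[4] = iolet7T$v  (last char: 'v')
  sorted[5] = let7T$vio  (last char: 'o')
  sorted[6] = olet7T$vi  (last char: 'i')
  sorted[7] = t7T$viole  (last char: 'e')
  sorted[8] = violet7T$  (last char: '$')
Last column: Tt7lvoie$
Original string S is at sorted index 8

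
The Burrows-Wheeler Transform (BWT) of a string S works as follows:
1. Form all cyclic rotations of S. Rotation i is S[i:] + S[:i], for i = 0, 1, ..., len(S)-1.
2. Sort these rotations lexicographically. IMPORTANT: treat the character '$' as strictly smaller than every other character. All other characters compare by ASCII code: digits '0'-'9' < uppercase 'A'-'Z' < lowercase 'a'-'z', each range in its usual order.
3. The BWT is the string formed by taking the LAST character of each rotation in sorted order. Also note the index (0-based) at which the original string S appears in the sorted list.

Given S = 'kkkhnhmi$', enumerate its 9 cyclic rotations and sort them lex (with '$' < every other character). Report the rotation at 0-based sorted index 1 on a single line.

All 9 rotations (rotation i = S[i:]+S[:i]):
  rot[0] = kkkhnhmi$
  rot[1] = kkhnhmi$k
  rot[2] = khnhmi$kk
  rot[3] = hnhmi$kkk
  rot[4] = nhmi$kkkh
  rot[5] = hmi$kkkhn
  rot[6] = mi$kkkhnh
  rot[7] = i$kkkhnhm
  rot[8] = $kkkhnhmi
Sorted (with $ < everything):
  sorted[0] = $kkkhnhmi
  sorted[1] = hmi$kkkhn
  sorted[2] = hnhmi$kkk
  sorted[3] = i$kkkhnhm
  sorted[4] = khnhmi$kk
  sorted[5] = kkhnhmi$k
  sorted[6] = kkkhnhmi$
  sorted[7] = mi$kkkhnh
  sorted[8] = nhmi$kkkh
sorted[1] = hmi$kkkhn

Answer: hmi$kkkhn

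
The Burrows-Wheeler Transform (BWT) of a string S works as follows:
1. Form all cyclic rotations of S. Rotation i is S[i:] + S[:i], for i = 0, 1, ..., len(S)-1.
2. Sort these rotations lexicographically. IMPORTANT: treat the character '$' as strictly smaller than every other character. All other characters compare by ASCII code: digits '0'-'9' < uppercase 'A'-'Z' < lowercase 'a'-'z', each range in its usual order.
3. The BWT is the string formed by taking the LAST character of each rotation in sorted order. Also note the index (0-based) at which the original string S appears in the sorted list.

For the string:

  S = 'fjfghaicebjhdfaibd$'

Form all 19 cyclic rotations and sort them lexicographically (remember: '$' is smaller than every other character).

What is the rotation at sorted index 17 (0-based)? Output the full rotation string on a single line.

All 19 rotations (rotation i = S[i:]+S[:i]):
  rot[0] = fjfghaicebjhdfaibd$
  rot[1] = jfghaicebjhdfaibd$f
  rot[2] = fghaicebjhdfaibd$fj
  rot[3] = ghaicebjhdfaibd$fjf
  rot[4] = haicebjhdfaibd$fjfg
  rot[5] = aicebjhdfaibd$fjfgh
  rot[6] = icebjhdfaibd$fjfgha
  rot[7] = cebjhdfaibd$fjfghai
  rot[8] = ebjhdfaibd$fjfghaic
  rot[9] = bjhdfaibd$fjfghaice
  rot[10] = jhdfaibd$fjfghaiceb
  rot[11] = hdfaibd$fjfghaicebj
  rot[12] = dfaibd$fjfghaicebjh
  rot[13] = faibd$fjfghaicebjhd
  rot[14] = aibd$fjfghaicebjhdf
  rot[15] = ibd$fjfghaicebjhdfa
  rot[16] = bd$fjfghaicebjhdfai
  rot[17] = d$fjfghaicebjhdfaib
  rot[18] = $fjfghaicebjhdfaibd
Sorted (with $ < everything):
  sorted[0] = $fjfghaicebjhdfaibd
  sorted[1] = aibd$fjfghaicebjhdf
  sorted[2] = aicebjhdfaibd$fjfgh
  sorted[3] = bd$fjfghaicebjhdfai
  sorted[4] = bjhdfaibd$fjfghaice
  sorted[5] = cebjhdfaibd$fjfghai
  sorted[6] = d$fjfghaicebjhdfaib
  sorted[7] = dfaibd$fjfghaicebjh
  sorted[8] = ebjhdfaibd$fjfghaic
  sorted[9] = faibd$fjfghaicebjhd
  sorted[10] = fghaicebjhdfaibd$fj
  sorted[11] = fjfghaicebjhdfaibd$
  sorted[12] = ghaicebjhdfaibd$fjf
  sorted[13] = haicebjhdfaibd$fjfg
  sorted[14] = hdfaibd$fjfghaicebj
  sorted[15] = ibd$fjfghaicebjhdfa
  sorted[16] = icebjhdfaibd$fjfgha
  sorted[17] = jfghaicebjhdfaibd$f
  sorted[18] = jhdfaibd$fjfghaiceb
sorted[17] = jfghaicebjhdfaibd$f

Answer: jfghaicebjhdfaibd$f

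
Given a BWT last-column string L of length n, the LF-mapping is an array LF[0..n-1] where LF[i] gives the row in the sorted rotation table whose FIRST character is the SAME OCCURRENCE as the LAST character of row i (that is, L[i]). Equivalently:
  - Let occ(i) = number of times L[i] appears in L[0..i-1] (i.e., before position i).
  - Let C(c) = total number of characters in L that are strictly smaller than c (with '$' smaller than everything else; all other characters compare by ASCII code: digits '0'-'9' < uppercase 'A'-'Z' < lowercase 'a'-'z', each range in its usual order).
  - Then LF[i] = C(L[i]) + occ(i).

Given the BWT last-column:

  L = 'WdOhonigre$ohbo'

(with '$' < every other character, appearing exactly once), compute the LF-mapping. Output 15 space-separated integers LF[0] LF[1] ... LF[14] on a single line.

Answer: 2 4 1 7 11 10 9 6 14 5 0 12 8 3 13

Derivation:
Char counts: '$':1, 'O':1, 'W':1, 'b':1, 'd':1, 'e':1, 'g':1, 'h':2, 'i':1, 'n':1, 'o':3, 'r':1
C (first-col start): C('$')=0, C('O')=1, C('W')=2, C('b')=3, C('d')=4, C('e')=5, C('g')=6, C('h')=7, C('i')=9, C('n')=10, C('o')=11, C('r')=14
L[0]='W': occ=0, LF[0]=C('W')+0=2+0=2
L[1]='d': occ=0, LF[1]=C('d')+0=4+0=4
L[2]='O': occ=0, LF[2]=C('O')+0=1+0=1
L[3]='h': occ=0, LF[3]=C('h')+0=7+0=7
L[4]='o': occ=0, LF[4]=C('o')+0=11+0=11
L[5]='n': occ=0, LF[5]=C('n')+0=10+0=10
L[6]='i': occ=0, LF[6]=C('i')+0=9+0=9
L[7]='g': occ=0, LF[7]=C('g')+0=6+0=6
L[8]='r': occ=0, LF[8]=C('r')+0=14+0=14
L[9]='e': occ=0, LF[9]=C('e')+0=5+0=5
L[10]='$': occ=0, LF[10]=C('$')+0=0+0=0
L[11]='o': occ=1, LF[11]=C('o')+1=11+1=12
L[12]='h': occ=1, LF[12]=C('h')+1=7+1=8
L[13]='b': occ=0, LF[13]=C('b')+0=3+0=3
L[14]='o': occ=2, LF[14]=C('o')+2=11+2=13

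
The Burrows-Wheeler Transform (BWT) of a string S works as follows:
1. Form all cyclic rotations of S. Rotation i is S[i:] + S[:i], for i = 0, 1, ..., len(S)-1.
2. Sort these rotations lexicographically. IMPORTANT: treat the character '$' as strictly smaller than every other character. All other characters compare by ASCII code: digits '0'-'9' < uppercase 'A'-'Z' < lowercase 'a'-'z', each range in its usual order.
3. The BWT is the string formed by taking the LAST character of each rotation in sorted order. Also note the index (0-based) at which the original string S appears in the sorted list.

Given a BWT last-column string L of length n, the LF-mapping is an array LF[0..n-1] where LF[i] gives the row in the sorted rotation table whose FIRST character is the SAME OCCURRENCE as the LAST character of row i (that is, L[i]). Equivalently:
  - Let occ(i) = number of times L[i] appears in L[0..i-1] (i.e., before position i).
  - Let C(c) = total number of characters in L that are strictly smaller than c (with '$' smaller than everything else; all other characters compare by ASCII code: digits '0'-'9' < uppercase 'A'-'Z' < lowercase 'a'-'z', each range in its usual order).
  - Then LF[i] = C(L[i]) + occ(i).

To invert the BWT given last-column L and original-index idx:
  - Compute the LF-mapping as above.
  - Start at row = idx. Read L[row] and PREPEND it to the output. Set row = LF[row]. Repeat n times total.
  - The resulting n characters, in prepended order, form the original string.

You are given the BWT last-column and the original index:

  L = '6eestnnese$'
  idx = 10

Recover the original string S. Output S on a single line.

Answer: tennessee6$

Derivation:
LF mapping: 1 2 3 8 10 6 7 4 9 5 0
Walk LF starting at row 10, prepending L[row]:
  step 1: row=10, L[10]='$', prepend. Next row=LF[10]=0
  step 2: row=0, L[0]='6', prepend. Next row=LF[0]=1
  step 3: row=1, L[1]='e', prepend. Next row=LF[1]=2
  step 4: row=2, L[2]='e', prepend. Next row=LF[2]=3
  step 5: row=3, L[3]='s', prepend. Next row=LF[3]=8
  step 6: row=8, L[8]='s', prepend. Next row=LF[8]=9
  step 7: row=9, L[9]='e', prepend. Next row=LF[9]=5
  step 8: row=5, L[5]='n', prepend. Next row=LF[5]=6
  step 9: row=6, L[6]='n', prepend. Next row=LF[6]=7
  step 10: row=7, L[7]='e', prepend. Next row=LF[7]=4
  step 11: row=4, L[4]='t', prepend. Next row=LF[4]=10
Reversed output: tennessee6$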